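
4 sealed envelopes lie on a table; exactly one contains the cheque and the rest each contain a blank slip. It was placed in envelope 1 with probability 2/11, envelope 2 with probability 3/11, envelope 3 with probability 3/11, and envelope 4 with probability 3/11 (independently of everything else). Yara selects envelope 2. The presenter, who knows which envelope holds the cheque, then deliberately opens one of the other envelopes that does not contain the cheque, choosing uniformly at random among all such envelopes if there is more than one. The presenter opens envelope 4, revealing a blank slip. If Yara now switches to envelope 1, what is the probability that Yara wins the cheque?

2/7

Apply Bayes' rule, conditioning on where the cheque actually is.
If it is in envelope 1 (prior 2/11): the presenter has 2 equally likely choices, so probability 1/2; weight (2/11)·(1/2) = 1/11.
If it is in envelope 2 (prior 3/11): the presenter has 3 equally likely choices, so probability 1/3; weight (3/11)·(1/3) = 1/11.
If it is in envelope 3 (prior 3/11): the presenter has 2 equally likely choices, so probability 1/2; weight (3/11)·(1/2) = 3/22.
If it is in envelope 4 (prior 3/11): the presenter opened envelope 4, so this case is ruled out; weight (3/11)·0 = 0.
The weights sum to 7/22.
So P(the cheque in envelope 1 | the presenter opened envelope 4) = (1/11) / (7/22) = 2/7.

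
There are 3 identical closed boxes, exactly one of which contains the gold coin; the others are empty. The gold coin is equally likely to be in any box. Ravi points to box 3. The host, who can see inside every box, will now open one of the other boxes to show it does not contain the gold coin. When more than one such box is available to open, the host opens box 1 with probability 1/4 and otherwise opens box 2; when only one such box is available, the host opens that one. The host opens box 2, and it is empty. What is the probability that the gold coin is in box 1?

Apply Bayes' rule, conditioning on where the gold coin actually is.
If it is in box 1 (prior 1/3): only box 2 is available, probability 1; weight (1/3)·1 = 1/3.
If it is in box 2 (prior 1/3): the host opened box 2, so this case is ruled out; weight (1/3)·0 = 0.
If it is in box 3 (prior 1/3): box 1 is available but not opened, probability 3/4; weight (1/3)·(3/4) = 1/4.
The weights sum to 7/12.
So P(the gold coin in box 1 | the host opened box 2) = (1/3) / (7/12) = 4/7.

4/7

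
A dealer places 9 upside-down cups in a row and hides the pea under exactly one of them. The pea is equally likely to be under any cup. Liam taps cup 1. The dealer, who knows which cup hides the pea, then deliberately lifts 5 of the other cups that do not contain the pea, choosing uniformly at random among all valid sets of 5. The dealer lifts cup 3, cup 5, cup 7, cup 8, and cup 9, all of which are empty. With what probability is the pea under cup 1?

Apply Bayes' rule, conditioning on where the pea actually is.
If it is under cup 1 (prior 1/9): the dealer has 56 equally likely choices, so probability 1/56; weight (1/9)·(1/56) = 1/504.
If it is under any of cups 2, 4, and 6 (prior 1/9 each): the dealer has 21 equally likely choices, so probability 1/21; weight (1/9)·(1/21) = 1/189 each.
If it is under any of cups 3, 5, 7, 8, and 9 (prior 1/9 each): that cup was opened and seen not to hold the prize — ruled out; weight (1/9)·0 = 0 each.
The weights sum to 1/56.
So P(the pea under cup 1 | the dealer opened cup 3, cup 5, cup 7, cup 8, and cup 9) = (1/504) / (1/56) = 1/9.

1/9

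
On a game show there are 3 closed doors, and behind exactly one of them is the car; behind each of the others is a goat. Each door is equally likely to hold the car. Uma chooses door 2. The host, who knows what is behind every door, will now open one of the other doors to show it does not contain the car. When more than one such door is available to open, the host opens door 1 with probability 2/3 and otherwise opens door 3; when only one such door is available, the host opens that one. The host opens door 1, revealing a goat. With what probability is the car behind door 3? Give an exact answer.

3/5

Condition on the true location of the car.
If it is behind door 1 (prior 1/3): the host opened door 1, so this case is ruled out; weight (1/3)·0 = 0.
If it is behind door 2 (prior 1/3): door 1 is available, opened with probability 2/3; weight (1/3)·(2/3) = 2/9.
If it is behind door 3 (prior 1/3): only door 1 is available, probability 1; weight (1/3)·1 = 1/3.
The weights sum to 5/9.
So P(the car behind door 3 | the host opened door 1) = (1/3) / (5/9) = 3/5.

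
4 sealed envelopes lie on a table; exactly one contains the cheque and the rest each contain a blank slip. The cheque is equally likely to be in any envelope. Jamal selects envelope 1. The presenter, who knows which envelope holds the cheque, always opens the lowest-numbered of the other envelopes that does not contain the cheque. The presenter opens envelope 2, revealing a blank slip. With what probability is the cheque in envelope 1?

Condition on the true location of the cheque.
If it is in any of envelopes 1, 3, and 4 (prior 1/4 each): envelope 2 is the lowest-numbered option available, probability 1; weight (1/4)·1 = 1/4 each.
If it is in envelope 2 (prior 1/4): the presenter opened envelope 2, so this case is ruled out; weight (1/4)·0 = 0.
The weights sum to 3/4.
So P(the cheque in envelope 1 | the presenter opened envelope 2) = (1/4) / (3/4) = 1/3.

1/3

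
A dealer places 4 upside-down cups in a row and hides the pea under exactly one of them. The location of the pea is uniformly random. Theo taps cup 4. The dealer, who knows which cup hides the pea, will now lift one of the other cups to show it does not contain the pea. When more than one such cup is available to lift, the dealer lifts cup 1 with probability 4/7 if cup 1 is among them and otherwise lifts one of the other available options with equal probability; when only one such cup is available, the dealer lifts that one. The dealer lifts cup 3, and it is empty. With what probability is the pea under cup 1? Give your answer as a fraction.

Condition on the true location of the pea.
If it is under cup 1 (prior 1/4): cup 1 holds the prize so is unavailable; the dealer chooses uniformly among the 2 others, probability 1/2; weight (1/4)·(1/2) = 1/8.
If it is under cup 2 (prior 1/4): cup 1 is available but not opened, probability 3/7; weight (1/4)·(3/7) = 3/28.
If it is under cup 3 (prior 1/4): the dealer opened cup 3, so this case is ruled out; weight (1/4)·0 = 0.
If it is under cup 4 (prior 1/4): cup 1 is available but not opened; cup 3 gets probability (1 − 4/7)/2 = 3/14; weight (1/4)·(3/14) = 3/56.
The weights sum to 2/7.
So P(the pea under cup 1 | the dealer opened cup 3) = (1/8) / (2/7) = 7/16.

7/16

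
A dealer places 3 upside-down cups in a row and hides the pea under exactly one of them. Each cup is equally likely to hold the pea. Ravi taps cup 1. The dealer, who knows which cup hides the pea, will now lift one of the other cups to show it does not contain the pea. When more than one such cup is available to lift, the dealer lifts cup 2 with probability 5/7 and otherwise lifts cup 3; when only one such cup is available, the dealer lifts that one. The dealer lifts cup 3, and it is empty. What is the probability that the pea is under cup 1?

2/9

Condition on the true location of the pea.
If it is under cup 1 (prior 1/3): cup 2 is available but not opened, probability 2/7; weight (1/3)·(2/7) = 2/21.
If it is under cup 2 (prior 1/3): only cup 3 is available, probability 1; weight (1/3)·1 = 1/3.
If it is under cup 3 (prior 1/3): the dealer opened cup 3, so this case is ruled out; weight (1/3)·0 = 0.
The weights sum to 3/7.
So P(the pea under cup 1 | the dealer opened cup 3) = (2/21) / (3/7) = 2/9.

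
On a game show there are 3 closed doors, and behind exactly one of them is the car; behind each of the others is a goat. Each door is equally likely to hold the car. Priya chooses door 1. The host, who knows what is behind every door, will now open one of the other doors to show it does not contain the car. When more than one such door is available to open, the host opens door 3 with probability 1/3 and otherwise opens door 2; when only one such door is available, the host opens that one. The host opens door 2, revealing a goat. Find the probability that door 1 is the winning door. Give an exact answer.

2/5

Condition on the true location of the car.
If it is behind door 1 (prior 1/3): door 3 is available but not opened, probability 2/3; weight (1/3)·(2/3) = 2/9.
If it is behind door 2 (prior 1/3): the host opened door 2, so this case is ruled out; weight (1/3)·0 = 0.
If it is behind door 3 (prior 1/3): only door 2 is available, probability 1; weight (1/3)·1 = 1/3.
The weights sum to 5/9.
So P(the car behind door 1 | the host opened door 2) = (2/9) / (5/9) = 2/5.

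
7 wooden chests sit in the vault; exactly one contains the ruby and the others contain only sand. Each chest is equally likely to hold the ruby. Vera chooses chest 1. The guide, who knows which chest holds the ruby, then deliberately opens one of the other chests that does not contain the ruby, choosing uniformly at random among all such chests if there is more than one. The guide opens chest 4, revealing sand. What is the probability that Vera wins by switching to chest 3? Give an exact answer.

6/35

Apply Bayes' rule, conditioning on where the ruby actually is.
If it is in chest 1 (prior 1/7): the guide has 6 equally likely choices, so probability 1/6; weight (1/7)·(1/6) = 1/42.
If it is in any of chests 2, 3, 5, 6, and 7 (prior 1/7 each): the guide has 5 equally likely choices, so probability 1/5; weight (1/7)·(1/5) = 1/35 each.
If it is in chest 4 (prior 1/7): the guide opened chest 4, so this case is ruled out; weight (1/7)·0 = 0.
The weights sum to 1/6.
So P(the ruby in chest 3 | the guide opened chest 4) = (1/35) / (1/6) = 6/35.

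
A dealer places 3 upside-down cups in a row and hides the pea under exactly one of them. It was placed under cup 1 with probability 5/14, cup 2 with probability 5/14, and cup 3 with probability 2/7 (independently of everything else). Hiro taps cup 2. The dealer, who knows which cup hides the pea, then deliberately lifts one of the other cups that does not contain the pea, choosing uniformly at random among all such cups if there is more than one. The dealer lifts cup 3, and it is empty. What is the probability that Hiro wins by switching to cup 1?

Condition on the true location of the pea.
If it is under cup 1 (prior 5/14): the dealer has no choice, probability 1; weight (5/14)·1 = 5/14.
If it is under cup 2 (prior 5/14): the dealer has 2 equally likely choices, so probability 1/2; weight (5/14)·(1/2) = 5/28.
If it is under cup 3 (prior 2/7): the dealer opened cup 3, so this case is ruled out; weight (2/7)·0 = 0.
The weights sum to 15/28.
So P(the pea under cup 1 | the dealer opened cup 3) = (5/14) / (15/28) = 2/3.

2/3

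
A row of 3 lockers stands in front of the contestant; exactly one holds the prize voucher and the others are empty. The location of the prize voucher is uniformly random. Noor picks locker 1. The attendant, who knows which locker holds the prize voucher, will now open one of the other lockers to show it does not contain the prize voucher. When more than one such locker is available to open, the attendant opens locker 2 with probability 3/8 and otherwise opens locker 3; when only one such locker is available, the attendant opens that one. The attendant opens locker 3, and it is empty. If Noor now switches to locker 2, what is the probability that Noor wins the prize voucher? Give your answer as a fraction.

8/13

Consider each possible location of the prize voucher in turn.
If it is in locker 1 (prior 1/3): locker 2 is available but not opened, probability 5/8; weight (1/3)·(5/8) = 5/24.
If it is in locker 2 (prior 1/3): only locker 3 is available, probability 1; weight (1/3)·1 = 1/3.
If it is in locker 3 (prior 1/3): the attendant opened locker 3, so this case is ruled out; weight (1/3)·0 = 0.
The weights sum to 13/24.
So P(the prize voucher in locker 2 | the attendant opened locker 3) = (1/3) / (13/24) = 8/13.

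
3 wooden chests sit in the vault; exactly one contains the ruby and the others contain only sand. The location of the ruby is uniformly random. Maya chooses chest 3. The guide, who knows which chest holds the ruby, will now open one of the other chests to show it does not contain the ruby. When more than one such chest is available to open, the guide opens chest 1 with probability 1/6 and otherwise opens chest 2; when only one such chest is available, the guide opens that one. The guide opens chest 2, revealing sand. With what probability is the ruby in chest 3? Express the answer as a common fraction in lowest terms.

5/11

Condition on the true location of the ruby.
If it is in chest 1 (prior 1/3): only chest 2 is available, probability 1; weight (1/3)·1 = 1/3.
If it is in chest 2 (prior 1/3): the guide opened chest 2, so this case is ruled out; weight (1/3)·0 = 0.
If it is in chest 3 (prior 1/3): chest 1 is available but not opened, probability 5/6; weight (1/3)·(5/6) = 5/18.
The weights sum to 11/18.
So P(the ruby in chest 3 | the guide opened chest 2) = (5/18) / (11/18) = 5/11.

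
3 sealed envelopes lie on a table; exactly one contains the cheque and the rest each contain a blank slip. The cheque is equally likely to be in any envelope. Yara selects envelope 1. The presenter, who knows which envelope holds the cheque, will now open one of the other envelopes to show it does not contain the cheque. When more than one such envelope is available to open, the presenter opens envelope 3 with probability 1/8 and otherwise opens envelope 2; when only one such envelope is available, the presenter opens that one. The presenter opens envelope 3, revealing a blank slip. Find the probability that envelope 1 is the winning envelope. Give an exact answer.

1/9

Condition on the true location of the cheque.
If it is in envelope 1 (prior 1/3): envelope 3 is available, opened with probability 1/8; weight (1/3)·(1/8) = 1/24.
If it is in envelope 2 (prior 1/3): only envelope 3 is available, probability 1; weight (1/3)·1 = 1/3.
If it is in envelope 3 (prior 1/3): the presenter opened envelope 3, so this case is ruled out; weight (1/3)·0 = 0.
The weights sum to 3/8.
So P(the cheque in envelope 1 | the presenter opened envelope 3) = (1/24) / (3/8) = 1/9.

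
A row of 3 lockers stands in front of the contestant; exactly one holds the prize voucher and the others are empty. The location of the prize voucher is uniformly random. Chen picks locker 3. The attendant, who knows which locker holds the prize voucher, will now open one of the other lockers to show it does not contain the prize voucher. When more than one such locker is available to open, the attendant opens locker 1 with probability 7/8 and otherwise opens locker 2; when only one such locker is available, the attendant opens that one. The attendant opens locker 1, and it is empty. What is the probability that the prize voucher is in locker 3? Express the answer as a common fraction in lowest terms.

7/15

Apply Bayes' rule, conditioning on where the prize voucher actually is.
If it is in locker 1 (prior 1/3): the attendant opened locker 1, so this case is ruled out; weight (1/3)·0 = 0.
If it is in locker 2 (prior 1/3): only locker 1 is available, probability 1; weight (1/3)·1 = 1/3.
If it is in locker 3 (prior 1/3): locker 1 is available, opened with probability 7/8; weight (1/3)·(7/8) = 7/24.
The weights sum to 5/8.
So P(the prize voucher in locker 3 | the attendant opened locker 1) = (7/24) / (5/8) = 7/15.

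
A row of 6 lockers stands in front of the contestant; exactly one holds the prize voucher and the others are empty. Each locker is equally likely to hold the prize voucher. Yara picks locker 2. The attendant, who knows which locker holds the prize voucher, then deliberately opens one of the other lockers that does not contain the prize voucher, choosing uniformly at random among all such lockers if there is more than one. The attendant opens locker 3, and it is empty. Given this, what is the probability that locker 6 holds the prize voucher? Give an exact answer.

5/24

Consider each possible location of the prize voucher in turn.
If it is in any of lockers 1, 4, 5, and 6 (prior 1/6 each): the attendant has 4 equally likely choices, so probability 1/4; weight (1/6)·(1/4) = 1/24 each.
If it is in locker 2 (prior 1/6): the attendant has 5 equally likely choices, so probability 1/5; weight (1/6)·(1/5) = 1/30.
If it is in locker 3 (prior 1/6): the attendant opened locker 3, so this case is ruled out; weight (1/6)·0 = 0.
The weights sum to 1/5.
So P(the prize voucher in locker 6 | the attendant opened locker 3) = (1/24) / (1/5) = 5/24.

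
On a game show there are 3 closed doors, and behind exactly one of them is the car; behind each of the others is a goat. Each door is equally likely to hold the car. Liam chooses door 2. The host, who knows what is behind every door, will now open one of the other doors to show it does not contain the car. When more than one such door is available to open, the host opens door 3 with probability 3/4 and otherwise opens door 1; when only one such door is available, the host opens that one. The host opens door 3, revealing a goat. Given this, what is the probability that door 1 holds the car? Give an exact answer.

Consider each possible location of the car in turn.
If it is behind door 1 (prior 1/3): only door 3 is available, probability 1; weight (1/3)·1 = 1/3.
If it is behind door 2 (prior 1/3): door 3 is available, opened with probability 3/4; weight (1/3)·(3/4) = 1/4.
If it is behind door 3 (prior 1/3): the host opened door 3, so this case is ruled out; weight (1/3)·0 = 0.
The weights sum to 7/12.
So P(the car behind door 1 | the host opened door 3) = (1/3) / (7/12) = 4/7.

4/7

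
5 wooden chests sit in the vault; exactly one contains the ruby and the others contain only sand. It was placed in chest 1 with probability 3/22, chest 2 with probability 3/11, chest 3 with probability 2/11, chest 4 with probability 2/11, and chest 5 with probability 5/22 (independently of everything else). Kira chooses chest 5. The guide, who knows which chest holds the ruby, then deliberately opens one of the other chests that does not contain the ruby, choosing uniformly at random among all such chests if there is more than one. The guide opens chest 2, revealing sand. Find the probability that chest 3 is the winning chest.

Condition on the true location of the ruby.
If it is in chest 1 (prior 3/22): the guide has 3 equally likely choices, so probability 1/3; weight (3/22)·(1/3) = 1/22.
If it is in chest 2 (prior 3/11): the guide opened chest 2, so this case is ruled out; weight (3/11)·0 = 0.
If it is in either of chests 3 and 4 (prior 2/11 each): the guide has 3 equally likely choices, so probability 1/3; weight (2/11)·(1/3) = 2/33 each.
If it is in chest 5 (prior 5/22): the guide has 4 equally likely choices, so probability 1/4; weight (5/22)·(1/4) = 5/88.
The weights sum to 59/264.
So P(the ruby in chest 3 | the guide opened chest 2) = (2/33) / (59/264) = 16/59.

16/59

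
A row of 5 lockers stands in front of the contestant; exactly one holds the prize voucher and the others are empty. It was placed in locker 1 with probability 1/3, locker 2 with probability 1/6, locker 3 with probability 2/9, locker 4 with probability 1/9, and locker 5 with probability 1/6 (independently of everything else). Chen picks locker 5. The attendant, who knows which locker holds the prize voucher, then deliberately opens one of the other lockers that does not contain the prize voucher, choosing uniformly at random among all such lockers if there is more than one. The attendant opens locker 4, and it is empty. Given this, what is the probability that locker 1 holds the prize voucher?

24/61

Apply Bayes' rule, conditioning on where the prize voucher actually is.
If it is in locker 1 (prior 1/3): the attendant has 3 equally likely choices, so probability 1/3; weight (1/3)·(1/3) = 1/9.
If it is in locker 2 (prior 1/6): the attendant has 3 equally likely choices, so probability 1/3; weight (1/6)·(1/3) = 1/18.
If it is in locker 3 (prior 2/9): the attendant has 3 equally likely choices, so probability 1/3; weight (2/9)·(1/3) = 2/27.
If it is in locker 4 (prior 1/9): the attendant opened locker 4, so this case is ruled out; weight (1/9)·0 = 0.
If it is in locker 5 (prior 1/6): the attendant has 4 equally likely choices, so probability 1/4; weight (1/6)·(1/4) = 1/24.
The weights sum to 61/216.
So P(the prize voucher in locker 1 | the attendant opened locker 4) = (1/9) / (61/216) = 24/61.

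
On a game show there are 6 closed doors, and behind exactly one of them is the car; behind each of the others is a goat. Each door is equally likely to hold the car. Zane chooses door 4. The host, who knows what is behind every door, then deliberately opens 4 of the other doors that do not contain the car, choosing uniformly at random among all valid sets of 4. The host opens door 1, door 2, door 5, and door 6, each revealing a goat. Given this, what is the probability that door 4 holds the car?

1/6

Consider each possible location of the car in turn.
If it is behind any of doors 1, 2, 5, and 6 (prior 1/6 each): that door was opened and seen not to hold the prize — ruled out; weight (1/6)·0 = 0 each.
If it is behind door 3 (prior 1/6): the host has no choice, probability 1; weight (1/6)·1 = 1/6.
If it is behind door 4 (prior 1/6): the host has 5 equally likely choices, so probability 1/5; weight (1/6)·(1/5) = 1/30.
The weights sum to 1/5.
So P(the car behind door 4 | the host opened door 1, door 2, door 5, and door 6) = (1/30) / (1/5) = 1/6.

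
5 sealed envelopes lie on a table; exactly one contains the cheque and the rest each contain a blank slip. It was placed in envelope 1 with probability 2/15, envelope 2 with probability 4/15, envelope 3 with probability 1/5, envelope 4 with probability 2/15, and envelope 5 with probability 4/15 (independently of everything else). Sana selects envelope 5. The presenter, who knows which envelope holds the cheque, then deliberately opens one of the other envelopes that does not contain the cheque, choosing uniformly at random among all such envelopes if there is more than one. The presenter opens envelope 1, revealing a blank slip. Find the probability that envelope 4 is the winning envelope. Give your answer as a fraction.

1/6

Consider each possible location of the cheque in turn.
If it is in envelope 1 (prior 2/15): the presenter opened envelope 1, so this case is ruled out; weight (2/15)·0 = 0.
If it is in envelope 2 (prior 4/15): the presenter has 3 equally likely choices, so probability 1/3; weight (4/15)·(1/3) = 4/45.
If it is in envelope 3 (prior 1/5): the presenter has 3 equally likely choices, so probability 1/3; weight (1/5)·(1/3) = 1/15.
If it is in envelope 4 (prior 2/15): the presenter has 3 equally likely choices, so probability 1/3; weight (2/15)·(1/3) = 2/45.
If it is in envelope 5 (prior 4/15): the presenter has 4 equally likely choices, so probability 1/4; weight (4/15)·(1/4) = 1/15.
The weights sum to 4/15.
So P(the cheque in envelope 4 | the presenter opened envelope 1) = (2/45) / (4/15) = 1/6.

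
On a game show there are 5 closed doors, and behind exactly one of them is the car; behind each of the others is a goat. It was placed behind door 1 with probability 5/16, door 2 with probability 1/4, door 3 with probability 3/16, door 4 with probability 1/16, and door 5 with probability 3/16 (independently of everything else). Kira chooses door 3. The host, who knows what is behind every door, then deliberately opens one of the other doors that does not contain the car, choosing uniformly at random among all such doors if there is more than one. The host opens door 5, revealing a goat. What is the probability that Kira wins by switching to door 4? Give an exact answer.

4/49

Apply Bayes' rule, conditioning on where the car actually is.
If it is behind door 1 (prior 5/16): the host has 3 equally likely choices, so probability 1/3; weight (5/16)·(1/3) = 5/48.
If it is behind door 2 (prior 1/4): the host has 3 equally likely choices, so probability 1/3; weight (1/4)·(1/3) = 1/12.
If it is behind door 3 (prior 3/16): the host has 4 equally likely choices, so probability 1/4; weight (3/16)·(1/4) = 3/64.
If it is behind door 4 (prior 1/16): the host has 3 equally likely choices, so probability 1/3; weight (1/16)·(1/3) = 1/48.
If it is behind door 5 (prior 3/16): the host opened door 5, so this case is ruled out; weight (3/16)·0 = 0.
The weights sum to 49/192.
So P(the car behind door 4 | the host opened door 5) = (1/48) / (49/192) = 4/49.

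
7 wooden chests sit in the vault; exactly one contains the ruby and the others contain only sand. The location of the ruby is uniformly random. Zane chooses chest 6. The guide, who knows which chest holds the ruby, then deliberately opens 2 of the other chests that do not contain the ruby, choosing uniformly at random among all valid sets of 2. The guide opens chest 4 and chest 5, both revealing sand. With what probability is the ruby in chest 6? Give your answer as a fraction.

1/7

Consider each possible location of the ruby in turn.
If it is in any of chests 1, 2, 3, and 7 (prior 1/7 each): the guide has 10 equally likely choices, so probability 1/10; weight (1/7)·(1/10) = 1/70 each.
If it is in either of chests 4 and 5 (prior 1/7 each): that chest was opened and seen not to hold the prize — ruled out; weight (1/7)·0 = 0 each.
If it is in chest 6 (prior 1/7): the guide has 15 equally likely choices, so probability 1/15; weight (1/7)·(1/15) = 1/105.
The weights sum to 1/15.
So P(the ruby in chest 6 | the guide opened chest 4 and chest 5) = (1/105) / (1/15) = 1/7.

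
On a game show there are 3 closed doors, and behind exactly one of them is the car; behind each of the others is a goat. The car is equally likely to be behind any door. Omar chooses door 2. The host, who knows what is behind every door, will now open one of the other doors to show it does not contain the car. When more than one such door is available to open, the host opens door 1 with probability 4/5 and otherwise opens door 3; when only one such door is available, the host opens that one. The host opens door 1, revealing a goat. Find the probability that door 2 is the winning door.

4/9

Condition on the true location of the car.
If it is behind door 1 (prior 1/3): the host opened door 1, so this case is ruled out; weight (1/3)·0 = 0.
If it is behind door 2 (prior 1/3): door 1 is available, opened with probability 4/5; weight (1/3)·(4/5) = 4/15.
If it is behind door 3 (prior 1/3): only door 1 is available, probability 1; weight (1/3)·1 = 1/3.
The weights sum to 3/5.
So P(the car behind door 2 | the host opened door 1) = (4/15) / (3/5) = 4/9.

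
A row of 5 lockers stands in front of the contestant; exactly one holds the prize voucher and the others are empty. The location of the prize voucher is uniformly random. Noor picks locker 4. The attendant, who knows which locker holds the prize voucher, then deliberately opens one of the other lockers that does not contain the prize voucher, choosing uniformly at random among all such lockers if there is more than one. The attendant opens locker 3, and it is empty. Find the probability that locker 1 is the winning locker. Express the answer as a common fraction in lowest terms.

4/15

Consider each possible location of the prize voucher in turn.
If it is in any of lockers 1, 2, and 5 (prior 1/5 each): the attendant has 3 equally likely choices, so probability 1/3; weight (1/5)·(1/3) = 1/15 each.
If it is in locker 3 (prior 1/5): the attendant opened locker 3, so this case is ruled out; weight (1/5)·0 = 0.
If it is in locker 4 (prior 1/5): the attendant has 4 equally likely choices, so probability 1/4; weight (1/5)·(1/4) = 1/20.
The weights sum to 1/4.
So P(the prize voucher in locker 1 | the attendant opened locker 3) = (1/15) / (1/4) = 4/15.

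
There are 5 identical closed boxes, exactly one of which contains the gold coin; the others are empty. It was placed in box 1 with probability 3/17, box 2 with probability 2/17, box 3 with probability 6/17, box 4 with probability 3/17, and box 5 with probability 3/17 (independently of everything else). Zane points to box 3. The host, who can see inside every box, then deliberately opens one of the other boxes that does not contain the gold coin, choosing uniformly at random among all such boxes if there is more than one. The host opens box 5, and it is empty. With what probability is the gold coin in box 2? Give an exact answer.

4/25

Consider each possible location of the gold coin in turn.
If it is in either of boxes 1 and 4 (prior 3/17 each): the host has 3 equally likely choices, so probability 1/3; weight (3/17)·(1/3) = 1/17 each.
If it is in box 2 (prior 2/17): the host has 3 equally likely choices, so probability 1/3; weight (2/17)·(1/3) = 2/51.
If it is in box 3 (prior 6/17): the host has 4 equally likely choices, so probability 1/4; weight (6/17)·(1/4) = 3/34.
If it is in box 5 (prior 3/17): the host opened box 5, so this case is ruled out; weight (3/17)·0 = 0.
The weights sum to 25/102.
So P(the gold coin in box 2 | the host opened box 5) = (2/51) / (25/102) = 4/25.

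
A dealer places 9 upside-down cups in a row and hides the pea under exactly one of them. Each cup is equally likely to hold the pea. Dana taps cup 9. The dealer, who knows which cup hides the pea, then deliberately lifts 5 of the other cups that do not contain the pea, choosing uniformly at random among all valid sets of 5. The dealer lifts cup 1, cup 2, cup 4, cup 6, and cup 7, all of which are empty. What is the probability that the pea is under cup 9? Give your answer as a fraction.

Consider each possible location of the pea in turn.
If it is under any of cups 1, 2, 4, 6, and 7 (prior 1/9 each): that cup was opened and seen not to hold the prize — ruled out; weight (1/9)·0 = 0 each.
If it is under any of cups 3, 5, and 8 (prior 1/9 each): the dealer has 21 equally likely choices, so probability 1/21; weight (1/9)·(1/21) = 1/189 each.
If it is under cup 9 (prior 1/9): the dealer has 56 equally likely choices, so probability 1/56; weight (1/9)·(1/56) = 1/504.
The weights sum to 1/56.
So P(the pea under cup 9 | the dealer opened cup 1, cup 2, cup 4, cup 6, and cup 7) = (1/504) / (1/56) = 1/9.

1/9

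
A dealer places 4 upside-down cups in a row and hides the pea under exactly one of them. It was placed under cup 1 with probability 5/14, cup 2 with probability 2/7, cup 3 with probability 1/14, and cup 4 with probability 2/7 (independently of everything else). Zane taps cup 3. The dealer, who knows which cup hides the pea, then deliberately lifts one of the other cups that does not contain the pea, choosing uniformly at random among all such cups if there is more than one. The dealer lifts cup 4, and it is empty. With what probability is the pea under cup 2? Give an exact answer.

Apply Bayes' rule, conditioning on where the pea actually is.
If it is under cup 1 (prior 5/14): the dealer has 2 equally likely choices, so probability 1/2; weight (5/14)·(1/2) = 5/28.
If it is under cup 2 (prior 2/7): the dealer has 2 equally likely choices, so probability 1/2; weight (2/7)·(1/2) = 1/7.
If it is under cup 3 (prior 1/14): the dealer has 3 equally likely choices, so probability 1/3; weight (1/14)·(1/3) = 1/42.
If it is under cup 4 (prior 2/7): the dealer opened cup 4, so this case is ruled out; weight (2/7)·0 = 0.
The weights sum to 29/84.
So P(the pea under cup 2 | the dealer opened cup 4) = (1/7) / (29/84) = 12/29.

12/29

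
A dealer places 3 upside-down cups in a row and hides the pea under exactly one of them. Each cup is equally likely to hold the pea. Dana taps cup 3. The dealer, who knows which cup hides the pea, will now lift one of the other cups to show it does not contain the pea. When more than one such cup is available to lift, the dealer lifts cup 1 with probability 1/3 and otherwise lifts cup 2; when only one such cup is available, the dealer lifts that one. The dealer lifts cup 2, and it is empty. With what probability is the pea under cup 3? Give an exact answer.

2/5

Apply Bayes' rule, conditioning on where the pea actually is.
If it is under cup 1 (prior 1/3): only cup 2 is available, probability 1; weight (1/3)·1 = 1/3.
If it is under cup 2 (prior 1/3): the dealer opened cup 2, so this case is ruled out; weight (1/3)·0 = 0.
If it is under cup 3 (prior 1/3): cup 1 is available but not opened, probability 2/3; weight (1/3)·(2/3) = 2/9.
The weights sum to 5/9.
So P(the pea under cup 3 | the dealer opened cup 2) = (2/9) / (5/9) = 2/5.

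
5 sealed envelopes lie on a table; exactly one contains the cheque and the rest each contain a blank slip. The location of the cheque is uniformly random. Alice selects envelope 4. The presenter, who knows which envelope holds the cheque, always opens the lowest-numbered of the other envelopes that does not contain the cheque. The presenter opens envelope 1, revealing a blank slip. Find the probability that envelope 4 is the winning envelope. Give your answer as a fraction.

Condition on the true location of the cheque.
If it is in envelope 1 (prior 1/5): the presenter opened envelope 1, so this case is ruled out; weight (1/5)·0 = 0.
If it is in any of envelopes 2, 3, 4, and 5 (prior 1/5 each): envelope 1 is the lowest-numbered option available, probability 1; weight (1/5)·1 = 1/5 each.
The weights sum to 4/5.
So P(the cheque in envelope 4 | the presenter opened envelope 1) = (1/5) / (4/5) = 1/4.

1/4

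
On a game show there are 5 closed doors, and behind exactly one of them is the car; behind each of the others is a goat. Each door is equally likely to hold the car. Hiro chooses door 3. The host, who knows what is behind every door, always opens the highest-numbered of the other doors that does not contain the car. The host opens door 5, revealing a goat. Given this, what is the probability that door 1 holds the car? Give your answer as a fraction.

1/4

Apply Bayes' rule, conditioning on where the car actually is.
If it is behind any of doors 1, 2, 3, and 4 (prior 1/5 each): door 5 is the highest-numbered option available, probability 1; weight (1/5)·1 = 1/5 each.
If it is behind door 5 (prior 1/5): the host opened door 5, so this case is ruled out; weight (1/5)·0 = 0.
The weights sum to 4/5.
So P(the car behind door 1 | the host opened door 5) = (1/5) / (4/5) = 1/4.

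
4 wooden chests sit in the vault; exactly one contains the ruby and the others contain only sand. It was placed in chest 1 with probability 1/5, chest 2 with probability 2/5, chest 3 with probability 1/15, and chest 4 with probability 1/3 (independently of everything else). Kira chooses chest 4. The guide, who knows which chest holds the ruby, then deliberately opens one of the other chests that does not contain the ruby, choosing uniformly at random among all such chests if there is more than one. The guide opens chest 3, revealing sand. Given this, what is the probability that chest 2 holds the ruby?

18/37

Apply Bayes' rule, conditioning on where the ruby actually is.
If it is in chest 1 (prior 1/5): the guide has 2 equally likely choices, so probability 1/2; weight (1/5)·(1/2) = 1/10.
If it is in chest 2 (prior 2/5): the guide has 2 equally likely choices, so probability 1/2; weight (2/5)·(1/2) = 1/5.
If it is in chest 3 (prior 1/15): the guide opened chest 3, so this case is ruled out; weight (1/15)·0 = 0.
If it is in chest 4 (prior 1/3): the guide has 3 equally likely choices, so probability 1/3; weight (1/3)·(1/3) = 1/9.
The weights sum to 37/90.
So P(the ruby in chest 2 | the guide opened chest 3) = (1/5) / (37/90) = 18/37.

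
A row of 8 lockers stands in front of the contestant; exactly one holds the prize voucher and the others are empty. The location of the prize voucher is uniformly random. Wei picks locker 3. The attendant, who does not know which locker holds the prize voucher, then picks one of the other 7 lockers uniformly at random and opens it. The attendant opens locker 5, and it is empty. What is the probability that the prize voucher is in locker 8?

1/7

Because the attendant chose which locker to open without knowing where the prize voucher is, the choice is independent of the prize location. Learning that locker 5 does not hold the prize voucher simply rules out that one location and leaves the remaining 7 lockers still equally likely by symmetry.
So P(the prize voucher in locker 8) = 1/7.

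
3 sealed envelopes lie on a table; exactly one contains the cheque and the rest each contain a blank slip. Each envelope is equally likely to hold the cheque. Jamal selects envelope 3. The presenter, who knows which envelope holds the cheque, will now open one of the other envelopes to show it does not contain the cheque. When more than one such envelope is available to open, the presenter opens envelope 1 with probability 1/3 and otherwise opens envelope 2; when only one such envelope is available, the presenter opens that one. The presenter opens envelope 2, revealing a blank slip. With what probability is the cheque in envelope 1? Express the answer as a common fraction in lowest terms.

Condition on the true location of the cheque.
If it is in envelope 1 (prior 1/3): only envelope 2 is available, probability 1; weight (1/3)·1 = 1/3.
If it is in envelope 2 (prior 1/3): the presenter opened envelope 2, so this case is ruled out; weight (1/3)·0 = 0.
If it is in envelope 3 (prior 1/3): envelope 1 is available but not opened, probability 2/3; weight (1/3)·(2/3) = 2/9.
The weights sum to 5/9.
So P(the cheque in envelope 1 | the presenter opened envelope 2) = (1/3) / (5/9) = 3/5.

3/5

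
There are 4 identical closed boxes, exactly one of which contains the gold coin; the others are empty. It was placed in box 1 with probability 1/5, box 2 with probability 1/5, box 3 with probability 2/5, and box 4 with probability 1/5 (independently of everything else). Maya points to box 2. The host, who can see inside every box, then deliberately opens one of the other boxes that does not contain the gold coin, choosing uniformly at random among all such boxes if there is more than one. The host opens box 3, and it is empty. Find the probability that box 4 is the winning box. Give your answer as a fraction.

Condition on the true location of the gold coin.
If it is in either of boxes 1 and 4 (prior 1/5 each): the host has 2 equally likely choices, so probability 1/2; weight (1/5)·(1/2) = 1/10 each.
If it is in box 2 (prior 1/5): the host has 3 equally likely choices, so probability 1/3; weight (1/5)·(1/3) = 1/15.
If it is in box 3 (prior 2/5): the host opened box 3, so this case is ruled out; weight (2/5)·0 = 0.
The weights sum to 4/15.
So P(the gold coin in box 4 | the host opened box 3) = (1/10) / (4/15) = 3/8.

3/8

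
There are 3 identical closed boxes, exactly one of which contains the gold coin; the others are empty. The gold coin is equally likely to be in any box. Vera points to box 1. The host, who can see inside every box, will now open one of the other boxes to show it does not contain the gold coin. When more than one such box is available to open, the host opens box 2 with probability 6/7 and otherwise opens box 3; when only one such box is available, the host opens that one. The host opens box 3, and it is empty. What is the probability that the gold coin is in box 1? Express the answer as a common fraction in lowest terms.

Consider each possible location of the gold coin in turn.
If it is in box 1 (prior 1/3): box 2 is available but not opened, probability 1/7; weight (1/3)·(1/7) = 1/21.
If it is in box 2 (prior 1/3): only box 3 is available, probability 1; weight (1/3)·1 = 1/3.
If it is in box 3 (prior 1/3): the host opened box 3, so this case is ruled out; weight (1/3)·0 = 0.
The weights sum to 8/21.
So P(the gold coin in box 1 | the host opened box 3) = (1/21) / (8/21) = 1/8.

1/8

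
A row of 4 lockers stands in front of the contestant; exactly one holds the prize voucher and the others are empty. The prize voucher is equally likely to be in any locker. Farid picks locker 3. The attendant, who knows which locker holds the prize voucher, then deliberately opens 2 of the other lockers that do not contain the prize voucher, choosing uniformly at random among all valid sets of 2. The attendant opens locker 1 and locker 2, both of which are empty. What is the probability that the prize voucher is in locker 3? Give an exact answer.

1/4

Condition on the true location of the prize voucher.
If it is in either of lockers 1 and 2 (prior 1/4 each): that locker was opened and seen not to hold the prize — ruled out; weight (1/4)·0 = 0 each.
If it is in locker 3 (prior 1/4): the attendant has 3 equally likely choices, so probability 1/3; weight (1/4)·(1/3) = 1/12.
If it is in locker 4 (prior 1/4): the attendant has no choice, probability 1; weight (1/4)·1 = 1/4.
The weights sum to 1/3.
So P(the prize voucher in locker 3 | the attendant opened locker 1 and locker 2) = (1/12) / (1/3) = 1/4.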